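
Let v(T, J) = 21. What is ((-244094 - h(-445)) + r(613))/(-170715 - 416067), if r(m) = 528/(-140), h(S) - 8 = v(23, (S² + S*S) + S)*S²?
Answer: 154092077/20537370 ≈ 7.5030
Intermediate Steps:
h(S) = 8 + 21*S²
r(m) = -132/35 (r(m) = 528*(-1/140) = -132/35)
((-244094 - h(-445)) + r(613))/(-170715 - 416067) = ((-244094 - (8 + 21*(-445)²)) - 132/35)/(-170715 - 416067) = ((-244094 - (8 + 21*198025)) - 132/35)/(-586782) = ((-244094 - (8 + 4158525)) - 132/35)*(-1/586782) = ((-244094 - 1*4158533) - 132/35)*(-1/586782) = ((-244094 - 4158533) - 132/35)*(-1/586782) = (-4402627 - 132/35)*(-1/586782) = -154092077/35*(-1/586782) = 154092077/20537370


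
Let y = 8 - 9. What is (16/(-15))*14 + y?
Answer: -239/15 ≈ -15.933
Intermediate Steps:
y = -1
(16/(-15))*14 + y = (16/(-15))*14 - 1 = (16*(-1/15))*14 - 1 = -16/15*14 - 1 = -224/15 - 1 = -239/15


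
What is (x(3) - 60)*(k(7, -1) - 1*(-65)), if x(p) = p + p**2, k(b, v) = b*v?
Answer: -2784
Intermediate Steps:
(x(3) - 60)*(k(7, -1) - 1*(-65)) = (3*(1 + 3) - 60)*(7*(-1) - 1*(-65)) = (3*4 - 60)*(-7 + 65) = (12 - 60)*58 = -48*58 = -2784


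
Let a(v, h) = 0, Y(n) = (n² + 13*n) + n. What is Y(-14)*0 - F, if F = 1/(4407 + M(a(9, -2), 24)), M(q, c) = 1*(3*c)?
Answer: -1/4479 ≈ -0.00022326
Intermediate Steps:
Y(n) = n² + 14*n
M(q, c) = 3*c
F = 1/4479 (F = 1/(4407 + 3*24) = 1/(4407 + 72) = 1/4479 ≈ 0.00022326)
Y(-14)*0 - F = -14*(14 - 14)*0 - 1*1/4479 = -14*0*0 - 1/4479 = 0*0 - 1/4479 = 0 - 1/4479 = -1/4479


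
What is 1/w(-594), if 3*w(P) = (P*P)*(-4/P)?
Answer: 1/792 ≈ 0.0012626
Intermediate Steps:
w(P) = -4*P/3 (w(P) = ((P*P)*(-4/P))/3 = (P**2*(-4/P))/3 = (-4*P)/3 = -4*P/3)
1/w(-594) = 1/(-4/3*(-594)) = 1/792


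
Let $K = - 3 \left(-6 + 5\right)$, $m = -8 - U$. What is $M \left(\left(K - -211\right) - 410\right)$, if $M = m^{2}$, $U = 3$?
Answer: $-23716$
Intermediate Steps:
$m = -11$ ($m = -8 - 3 = -11$)
$K = 3$ ($K = \left(-3\right) \left(-1\right) = 3$)
$M = 121$ ($M = \left(-11\right)^{2} = 121$)
$M \left(\left(K - -211\right) - 410\right) = 121 \left(\left(3 - -211\right) - 410\right) = 121 \left(\left(3 + 211\right) - 410\right) = 121 \left(214 - 410\right) = 121 \left(-196\right) = -23716$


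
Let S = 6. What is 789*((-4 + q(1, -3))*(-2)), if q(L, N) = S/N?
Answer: 9468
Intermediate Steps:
q(L, N) = 6/N
789*((-4 + q(1, -3))*(-2)) = 789*((-4 + 6/(-3))*(-2)) = 789*((-4 + 6*(-⅓))*(-2)) = 789*((-4 - 2)*(-2)) = 789*(-6*(-2)) = 789*12 = 9468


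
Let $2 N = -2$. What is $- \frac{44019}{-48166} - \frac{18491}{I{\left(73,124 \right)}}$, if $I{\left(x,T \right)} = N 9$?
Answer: $\frac{891033677}{433494} \approx 2055.5$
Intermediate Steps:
$N = -1$ ($N = \frac{1}{2} \left(-2\right) = -1$)
$I{\left(x,T \right)} = -9$ ($I{\left(x,T \right)} = \left(-1\right) 9 = -9$)
$- \frac{44019}{-48166} - \frac{18491}{I{\left(73,124 \right)}} = - \frac{44019}{-48166} - \frac{18491}{-9} = \left(-44019\right) \left(- \frac{1}{48166}\right) - - \frac{18491}{9} = \frac{44019}{48166} + \frac{18491}{9} = \frac{891033677}{433494}$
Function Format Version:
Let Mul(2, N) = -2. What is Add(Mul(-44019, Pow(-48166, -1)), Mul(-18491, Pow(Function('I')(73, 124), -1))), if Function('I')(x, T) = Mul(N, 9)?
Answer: Rational(891033677, 433494) ≈ 2055.5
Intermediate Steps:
N = -1 (N = Mul(Rational(1, 2), -2) = -1)
Function('I')(x, T) = -9 (Function('I')(x, T) = Mul(-1, 9) = -9)
Add(Mul(-44019, Pow(-48166, -1)), Mul(-18491, Pow(Function('I')(73, 124), -1))) = Add(Mul(-44019, Pow(-48166, -1)), Mul(-18491, Pow(-9, -1))) = Add(Mul(-44019, Rational(-1, 48166)), Mul(-18491, Rational(-1, 9))) = Add(Rational(44019, 48166), Rational(18491, 9)) = Rational(891033677, 433494)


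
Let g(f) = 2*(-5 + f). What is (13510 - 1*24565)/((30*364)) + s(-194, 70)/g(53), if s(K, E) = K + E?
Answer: -629/273 ≈ -2.3040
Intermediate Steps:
g(f) = -10 + 2*f
s(K, E) = E + K
(13510 - 1*24565)/((30*364)) + s(-194, 70)/g(53) = (13510 - 1*24565)/((30*364)) + (70 - 194)/(-10 + 2*53) = (13510 - 24565)/10920 - 124/(-10 + 106) = -11055*1/10920 - 124/96 = -737/728 - 124*1/96 = -737/728 - 31/24 = -629/273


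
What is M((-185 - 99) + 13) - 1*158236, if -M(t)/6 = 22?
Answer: -158368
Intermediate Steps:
M(t) = -132 (M(t) = -6*22 = -132)
M((-185 - 99) + 13) - 1*158236 = -132 - 1*158236 = -132 - 158236 = -158368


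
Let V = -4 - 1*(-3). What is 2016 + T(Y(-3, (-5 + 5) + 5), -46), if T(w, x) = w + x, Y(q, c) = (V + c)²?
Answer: 1986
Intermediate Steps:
V = -1 (V = -4 + 3 = -1)
Y(q, c) = (-1 + c)²
2016 + T(Y(-3, (-5 + 5) + 5), -46) = 2016 + ((-1 + ((-5 + 5) + 5))² - 46) = 2016 + ((-1 + (0 + 5))² - 46) = 2016 + ((-1 + 5)² - 46) = 2016 + (4² - 46) = 2016 + (16 - 46) = 2016 - 30 = 1986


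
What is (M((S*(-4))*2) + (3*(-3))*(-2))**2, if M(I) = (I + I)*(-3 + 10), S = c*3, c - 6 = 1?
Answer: 5447556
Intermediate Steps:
c = 7 (c = 6 + 1 = 7)
S = 21 (S = 7*3 = 21)
M(I) = 14*I (M(I) = (2*I)*7 = 14*I)
(M((S*(-4))*2) + (3*(-3))*(-2))**2 = (14*((21*(-4))*2) + (3*(-3))*(-2))**2 = (14*(-84*2) - 9*(-2))**2 = (14*(-168) + 18)**2 = (-2352 + 18)**2 = (-2334)**2 = 5447556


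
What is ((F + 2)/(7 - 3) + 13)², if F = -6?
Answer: 144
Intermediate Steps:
((F + 2)/(7 - 3) + 13)² = ((-6 + 2)/(7 - 3) + 13)² = (-4/4 + 13)² = (-4*¼ + 13)² = (-1 + 13)² = 12² = 144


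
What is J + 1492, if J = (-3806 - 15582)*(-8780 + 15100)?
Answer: -122530668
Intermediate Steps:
J = -122532160 (J = -19388*6320 = -122532160)
J + 1492 = -122532160 + 1492 = -122530668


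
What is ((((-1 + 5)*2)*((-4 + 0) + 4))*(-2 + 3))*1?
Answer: 0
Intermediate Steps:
((((-1 + 5)*2)*((-4 + 0) + 4))*(-2 + 3))*1 = (((4*2)*(-4 + 4))*1)*1 = ((8*0)*1)*1 = (0*1)*1 = 0*1 = 0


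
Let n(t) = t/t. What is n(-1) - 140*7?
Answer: -979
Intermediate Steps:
n(t) = 1
n(-1) - 140*7 = 1 - 140*7 = 1 - 980 = -979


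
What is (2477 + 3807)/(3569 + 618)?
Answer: 6284/4187 ≈ 1.5008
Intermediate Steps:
(2477 + 3807)/(3569 + 618) = 6284/4187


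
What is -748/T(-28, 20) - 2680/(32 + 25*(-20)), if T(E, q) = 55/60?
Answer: -94802/117 ≈ -810.27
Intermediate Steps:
T(E, q) = 11/12 (T(E, q) = 55*(1/60) = 11/12)
-748/T(-28, 20) - 2680/(32 + 25*(-20)) = -748/11/12 - 2680/(32 + 25*(-20)) = -748*12/11 - 2680/(32 - 500) = -816 - 2680/(-468) = -816 - 2680*(-1/468) = -816 + 670/117 = -94802/117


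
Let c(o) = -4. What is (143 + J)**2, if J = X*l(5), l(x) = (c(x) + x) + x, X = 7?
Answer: 34225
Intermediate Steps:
l(x) = -4 + 2*x (l(x) = (-4 + x) + x = -4 + 2*x)
J = 42 (J = 7*(-4 + 2*5) = 7*(-4 + 10) = 7*6 = 42)
(143 + J)**2 = (143 + 42)**2 = 185**2 = 34225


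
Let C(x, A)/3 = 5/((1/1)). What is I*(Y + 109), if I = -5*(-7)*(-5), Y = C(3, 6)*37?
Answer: -116200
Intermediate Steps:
C(x, A) = 15 (C(x, A) = 3*(5/((1/1))) = 3*(5/((1*1))) = 3*(5/1) = 3*(5*1) = 3*5 = 15)
Y = 555 (Y = 15*37 = 555)
I = -175 (I = 35*(-5) = -175)
I*(Y + 109) = -175*(555 + 109) = -175*664 = -116200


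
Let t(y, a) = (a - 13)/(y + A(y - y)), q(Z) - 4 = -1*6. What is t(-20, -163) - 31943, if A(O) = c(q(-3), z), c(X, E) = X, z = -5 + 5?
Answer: -31935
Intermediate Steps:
z = 0
q(Z) = -2 (q(Z) = 4 - 1*6 = 4 - 6 = -2)
A(O) = -2
t(y, a) = (-13 + a)/(-2 + y) (t(y, a) = (a - 13)/(y - 2) = (-13 + a)/(-2 + y))
t(-20, -163) - 31943 = (-13 - 163)/(-2 - 20) - 31943 = -176/(-22) - 31943 = -1/22*(-176) - 31943 = 8 - 31943 = -31935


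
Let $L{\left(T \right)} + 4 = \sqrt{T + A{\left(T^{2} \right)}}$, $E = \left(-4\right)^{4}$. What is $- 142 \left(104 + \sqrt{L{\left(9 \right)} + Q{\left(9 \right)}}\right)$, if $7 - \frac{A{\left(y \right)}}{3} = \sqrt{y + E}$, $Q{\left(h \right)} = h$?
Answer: $-14768 - 142 \sqrt{5 + \sqrt{3} \sqrt{10 - \sqrt{337}}} \approx -15117.0 - 144.68 i$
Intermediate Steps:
$E = 256$
$A{\left(y \right)} = 21 - 3 \sqrt{256 + y}$ ($A{\left(y \right)} = 21 - 3 \sqrt{y + 256} = 21 - 3 \sqrt{256 + y}$)
$L{\left(T \right)} = -4 + \sqrt{21 + T - 3 \sqrt{256 + T^{2}}}$ ($L{\left(T \right)} = -4 + \sqrt{T - \left(-21 + 3 \sqrt{256 + T^{2}}\right)} = -4 + \sqrt{21 + T - 3 \sqrt{256 + T^{2}}}$)
$- 142 \left(104 + \sqrt{L{\left(9 \right)} + Q{\left(9 \right)}}\right) = - 142 \left(104 + \sqrt{\left(-4 + \sqrt{21 + 9 - 3 \sqrt{256 + 9^{2}}}\right) + 9}\right) = - 142 \left(104 + \sqrt{\left(-4 + \sqrt{21 + 9 - 3 \sqrt{256 + 81}}\right) + 9}\right) = - 142 \left(104 + \sqrt{\left(-4 + \sqrt{21 + 9 - 3 \sqrt{337}}\right) + 9}\right) = - 142 \left(104 + \sqrt{\left(-4 + \sqrt{30 - 3 \sqrt{337}}\right) + 9}\right) = - 142 \left(104 + \sqrt{5 + \sqrt{30 - 3 \sqrt{337}}}\right) = -14768 - 142 \sqrt{5 + \sqrt{30 - 3 \sqrt{337}}}$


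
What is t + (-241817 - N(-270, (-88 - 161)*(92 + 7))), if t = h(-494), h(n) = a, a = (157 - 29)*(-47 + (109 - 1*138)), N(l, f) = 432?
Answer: -251977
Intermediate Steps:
a = -9728 (a = 128*(-47 + (109 - 138)) = 128*(-47 - 29) = 128*(-76) = -9728)
h(n) = -9728
t = -9728
t + (-241817 - N(-270, (-88 - 161)*(92 + 7))) = -9728 + (-241817 - 1*432) = -9728 + (-241817 - 432) = -9728 - 242249 = -251977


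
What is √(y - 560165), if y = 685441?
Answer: 2*√31319 ≈ 353.94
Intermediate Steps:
√(y - 560165) = √(685441 - 560165) = √125276 = 2*√31319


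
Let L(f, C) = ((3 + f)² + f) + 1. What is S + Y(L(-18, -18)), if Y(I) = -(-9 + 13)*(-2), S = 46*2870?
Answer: 132028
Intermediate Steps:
L(f, C) = 1 + f + (3 + f)² (L(f, C) = (f + (3 + f)²) + 1 = 1 + f + (3 + f)²)
S = 132020
Y(I) = 8 (Y(I) = -4*(-2) = -1*(-8) = 8)
S + Y(L(-18, -18)) = 132020 + 8 = 132028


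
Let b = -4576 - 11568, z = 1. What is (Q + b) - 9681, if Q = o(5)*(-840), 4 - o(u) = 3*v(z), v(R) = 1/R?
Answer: -26665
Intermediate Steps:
b = -16144
o(u) = 1 (o(u) = 4 - 3/1 = 4 - 3 = 1)
Q = -840 (Q = 1*(-840) = -840)
(Q + b) - 9681 = (-840 - 16144) - 9681 = -16984 - 9681 = -26665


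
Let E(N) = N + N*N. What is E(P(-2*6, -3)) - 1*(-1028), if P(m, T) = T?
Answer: 1034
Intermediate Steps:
E(N) = N + N²
E(P(-2*6, -3)) - 1*(-1028) = -3*(1 - 3) - 1*(-1028) = -3*(-2) + 1028 = 6 + 1028 = 1034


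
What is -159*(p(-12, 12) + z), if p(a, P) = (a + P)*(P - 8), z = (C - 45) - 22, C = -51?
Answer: 18762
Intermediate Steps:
z = -118 (z = (-51 - 45) - 22 = -96 - 22 = -118)
p(a, P) = (-8 + P)*(P + a) (p(a, P) = (P + a)*(-8 + P) = (-8 + P)*(P + a))
-159*(p(-12, 12) + z) = -159*((12² - 8*12 - 8*(-12) + 12*(-12)) - 118) = -159*((144 - 96 + 96 - 144) - 118) = -159*(0 - 118) = -159*(-118) = -1*(-18762) = 18762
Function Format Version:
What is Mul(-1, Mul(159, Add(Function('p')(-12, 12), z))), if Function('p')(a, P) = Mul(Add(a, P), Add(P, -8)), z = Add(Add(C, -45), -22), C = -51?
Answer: 18762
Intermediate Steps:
z = -118 (z = Add(Add(-51, -45), -22) = Add(-96, -22) = -118)
Function('p')(a, P) = Mul(Add(-8, P), Add(P, a)) (Function('p')(a, P) = Mul(Add(P, a), Add(-8, P)) = Mul(Add(-8, P), Add(P, a)))
Mul(-1, Mul(159, Add(Function('p')(-12, 12), z))) = Mul(-1, Mul(159, Add(Add(Pow(12, 2), Mul(-8, 12), Mul(-8, -12), Mul(12, -12)), -118))) = Mul(-1, Mul(159, Add(Add(144, -96, 96, -144), -118))) = Mul(-1, Mul(159, Add(0, -118))) = Mul(-1, Mul(159, -118)) = Mul(-1, -18762) = 18762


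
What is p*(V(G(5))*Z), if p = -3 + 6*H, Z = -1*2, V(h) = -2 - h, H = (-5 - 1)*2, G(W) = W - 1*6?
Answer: -150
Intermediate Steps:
G(W) = -6 + W (G(W) = W - 6 = -6 + W)
H = -12 (H = -6*2 = -12)
Z = -2
p = -75 (p = -3 + 6*(-12) = -3 - 72 = -75)
p*(V(G(5))*Z) = -75*(-2 - (-6 + 5))*(-2) = -75*(-2 - 1*(-1))*(-2) = -75*(-2 + 1)*(-2) = -(-75)*(-2) = -75*2 = -150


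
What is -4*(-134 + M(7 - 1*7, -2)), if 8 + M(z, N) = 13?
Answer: 516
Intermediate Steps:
M(z, N) = 5 (M(z, N) = -8 + 13 = 5)
-4*(-134 + M(7 - 1*7, -2)) = -4*(-134 + 5) = -4*(-129) = 516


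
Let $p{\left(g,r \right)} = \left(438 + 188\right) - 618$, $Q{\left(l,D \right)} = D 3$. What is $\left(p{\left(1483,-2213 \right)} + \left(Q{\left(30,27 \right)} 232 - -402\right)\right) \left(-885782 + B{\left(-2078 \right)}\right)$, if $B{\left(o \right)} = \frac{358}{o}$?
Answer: $- \frac{17672132053754}{1039} \approx -1.7009 \cdot 10^{10}$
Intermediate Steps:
$Q{\left(l,D \right)} = 3 D$
$p{\left(g,r \right)} = 8$ ($p{\left(g,r \right)} = 626 - 618 = 8$)
$\left(p{\left(1483,-2213 \right)} + \left(Q{\left(30,27 \right)} 232 - -402\right)\right) \left(-885782 + B{\left(-2078 \right)}\right) = \left(8 - \left(-402 - 3 \cdot 27 \cdot 232\right)\right) \left(-885782 + \frac{358}{-2078}\right) = \left(8 + \left(81 \cdot 232 + 402\right)\right) \left(-885782 + 358 \left(- \frac{1}{2078}\right)\right) = \left(8 + \left(18792 + 402\right)\right) \left(-885782 - \frac{179}{1039}\right) = \left(8 + 19194\right) \left(- \frac{920327677}{1039}\right) = 19202 \left(- \frac{920327677}{1039}\right) = - \frac{17672132053754}{1039}$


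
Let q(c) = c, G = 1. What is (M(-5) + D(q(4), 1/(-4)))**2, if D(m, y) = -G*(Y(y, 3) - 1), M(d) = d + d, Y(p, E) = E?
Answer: 144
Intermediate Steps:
M(d) = 2*d
D(m, y) = -2 (D(m, y) = -(3 - 1) = -2)
(M(-5) + D(q(4), 1/(-4)))**2 = (2*(-5) - 2)**2 = (-10 - 2)**2 = (-12)**2 = 144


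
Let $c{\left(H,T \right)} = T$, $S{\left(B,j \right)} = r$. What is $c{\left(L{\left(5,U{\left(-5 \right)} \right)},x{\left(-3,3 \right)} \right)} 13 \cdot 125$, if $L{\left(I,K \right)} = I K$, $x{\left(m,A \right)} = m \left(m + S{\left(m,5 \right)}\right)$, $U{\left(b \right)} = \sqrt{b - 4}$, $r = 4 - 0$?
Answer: $-4875$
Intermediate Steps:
$r = 4$ ($r = 4 + 0 = 4$)
$S{\left(B,j \right)} = 4$
$U{\left(b \right)} = \sqrt{-4 + b}$
$x{\left(m,A \right)} = m \left(4 + m\right)$ ($x{\left(m,A \right)} = m \left(m + 4\right) = m \left(4 + m\right)$)
$c{\left(L{\left(5,U{\left(-5 \right)} \right)},x{\left(-3,3 \right)} \right)} 13 \cdot 125 = - 3 \left(4 - 3\right) 13 \cdot 125 = \left(-3\right) 1 \cdot 13 \cdot 125 = \left(-3\right) 13 \cdot 125 = \left(-39\right) 125 = -4875$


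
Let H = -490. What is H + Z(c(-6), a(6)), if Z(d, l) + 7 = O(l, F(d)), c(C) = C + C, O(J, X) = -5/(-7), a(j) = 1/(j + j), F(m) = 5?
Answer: -3474/7 ≈ -496.29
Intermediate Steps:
a(j) = 1/(2*j)
O(J, X) = 5/7 (O(J, X) = -5*(-⅐) = 5/7)
c(C) = 2*C
Z(d, l) = -44/7 (Z(d, l) = -7 + 5/7 = -44/7)
H + Z(c(-6), a(6)) = -490 - 44/7 = -3474/7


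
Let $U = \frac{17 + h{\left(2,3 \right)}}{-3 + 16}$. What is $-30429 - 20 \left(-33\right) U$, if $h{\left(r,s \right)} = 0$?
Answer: $- \frac{384357}{13} \approx -29566.0$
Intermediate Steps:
$U = \frac{17}{13}$ ($U = \frac{17 + 0}{-3 + 16} = \frac{17}{13} \approx 1.3077$)
$-30429 - 20 \left(-33\right) U = -30429 - 20 \left(-33\right) \frac{17}{13} = -30429 - \left(-660\right) \frac{17}{13} = -30429 - - \frac{11220}{13} = -30429 + \frac{11220}{13} = - \frac{384357}{13}$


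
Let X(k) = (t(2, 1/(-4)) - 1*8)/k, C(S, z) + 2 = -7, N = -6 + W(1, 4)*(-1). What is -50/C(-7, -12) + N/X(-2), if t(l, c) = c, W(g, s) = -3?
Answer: 478/99 ≈ 4.8283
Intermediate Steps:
N = -3 (N = -6 - 3*(-1) = -6 + 3 = -3)
C(S, z) = -9 (C(S, z) = -2 - 7 = -9)
X(k) = -33/(4*k) (X(k) = (1/(-4) - 1*8)/k = (-1/4 - 8)/k = -33/(4*k))
-50/C(-7, -12) + N/X(-2) = -50/(-9) - 3/((-33/4/(-2))) = -50*(-1/9) - 3/((-33/4*(-1/2))) = 50/9 - 3/33/8 = 50/9 - 3*8/33 = 50/9 - 8/11 = 478/99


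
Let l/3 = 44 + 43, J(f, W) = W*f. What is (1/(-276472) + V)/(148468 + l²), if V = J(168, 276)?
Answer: 12819453695/59880794008 ≈ 0.21408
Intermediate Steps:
l = 261 (l = 3*(44 + 43) = 3*87 = 261)
V = 46368 (V = 276*168 = 46368)
(1/(-276472) + V)/(148468 + l²) = (1/(-276472) + 46368)/(148468 + 261²) = (-1/276472 + 46368)/(148468 + 68121) = (12819453695/276472)/216589 = (12819453695/276472)*(1/216589) = 12819453695/59880794008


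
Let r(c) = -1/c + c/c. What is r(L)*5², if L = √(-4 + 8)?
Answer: 25/2 ≈ 12.500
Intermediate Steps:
L = 2 (L = √4 = 2)
r(c) = 1 - 1/c (r(c) = -1/c + 1 = 1 - 1/c)
r(L)*5² = ((-1 + 2)/2)*5² = ((½)*1)*25 = (½)*25 = 25/2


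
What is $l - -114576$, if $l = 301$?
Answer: $114877$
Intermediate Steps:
$l - -114576 = 301 - -114576 = 301 + 114576 = 114877$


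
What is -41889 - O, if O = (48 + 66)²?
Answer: -54885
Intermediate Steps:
O = 12996 (O = 114² = 12996)
-41889 - O = -41889 - 1*12996 = -41889 - 12996 = -54885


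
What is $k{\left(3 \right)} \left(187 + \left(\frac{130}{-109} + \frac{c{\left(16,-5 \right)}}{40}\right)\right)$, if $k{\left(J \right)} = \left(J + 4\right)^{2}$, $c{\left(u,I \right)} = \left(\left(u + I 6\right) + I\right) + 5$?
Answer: $\frac{19810553}{2180} \approx 9087.4$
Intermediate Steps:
$c{\left(u,I \right)} = 5 + u + 7 I$ ($c{\left(u,I \right)} = \left(\left(u + 6 I\right) + I\right) + 5 = \left(u + 7 I\right) + 5 = 5 + u + 7 I$)
$k{\left(J \right)} = \left(4 + J\right)^{2}$
$k{\left(3 \right)} \left(187 + \left(\frac{130}{-109} + \frac{c{\left(16,-5 \right)}}{40}\right)\right) = \left(4 + 3\right)^{2} \left(187 + \left(\frac{130}{-109} + \frac{5 + 16 + 7 \left(-5\right)}{40}\right)\right) = 7^{2} \left(187 + \left(130 \left(- \frac{1}{109}\right) + \left(5 + 16 - 35\right) \frac{1}{40}\right)\right) = 49 \left(187 - \frac{3363}{2180}\right) = 49 \cdot \frac{404297}{2180} = \frac{19810553}{2180}$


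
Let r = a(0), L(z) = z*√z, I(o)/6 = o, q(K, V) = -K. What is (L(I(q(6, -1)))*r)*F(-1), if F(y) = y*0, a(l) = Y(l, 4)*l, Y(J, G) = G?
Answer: 0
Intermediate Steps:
I(o) = 6*o
a(l) = 4*l
F(y) = 0
L(z) = z^(3/2)
r = 0 (r = 4*0 = 0)
(L(I(q(6, -1)))*r)*F(-1) = ((6*(-1*6))^(3/2)*0)*0 = ((6*(-6))^(3/2)*0)*0 = ((-36)^(3/2)*0)*0 = (-216*I*0)*0 = 0*0 = 0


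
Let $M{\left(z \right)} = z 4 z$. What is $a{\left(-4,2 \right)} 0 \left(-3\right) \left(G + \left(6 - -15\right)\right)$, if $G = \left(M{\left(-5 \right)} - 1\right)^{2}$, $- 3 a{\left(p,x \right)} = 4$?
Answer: $0$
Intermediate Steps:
$M{\left(z \right)} = 4 z^{2}$ ($M{\left(z \right)} = 4 z z = 4 z^{2}$)
$a{\left(p,x \right)} = - \frac{4}{3}$ ($a{\left(p,x \right)} = \left(- \frac{1}{3}\right) 4 = - \frac{4}{3}$)
$G = 9801$ ($G = \left(4 \left(-5\right)^{2} - 1\right)^{2} = \left(4 \cdot 25 - 1\right)^{2} = \left(100 - 1\right)^{2} = 99^{2} = 9801$)
$a{\left(-4,2 \right)} 0 \left(-3\right) \left(G + \left(6 - -15\right)\right) = \left(- \frac{4}{3}\right) 0 \left(-3\right) \left(9801 + \left(6 - -15\right)\right) = 0 \left(-3\right) \left(9801 + \left(6 + 15\right)\right) = 0 \left(9801 + 21\right) = 0 \cdot 9822 = 0$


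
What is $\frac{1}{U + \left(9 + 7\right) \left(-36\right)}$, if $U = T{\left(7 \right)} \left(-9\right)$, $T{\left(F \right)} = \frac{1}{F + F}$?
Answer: $- \frac{14}{8073} \approx -0.0017342$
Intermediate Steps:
$T{\left(F \right)} = \frac{1}{2 F}$
$U = - \frac{9}{14}$ ($U = \frac{1}{2 \cdot 7} \left(-9\right) = \frac{1}{2} \cdot \frac{1}{7} \left(-9\right) = \frac{1}{14} \left(-9\right) = - \frac{9}{14} \approx -0.64286$)
$\frac{1}{U + \left(9 + 7\right) \left(-36\right)} = \frac{1}{- \frac{9}{14} + \left(9 + 7\right) \left(-36\right)} = \frac{1}{- \frac{9}{14} + 16 \left(-36\right)} = \frac{1}{- \frac{9}{14} - 576} = \frac{1}{- \frac{8073}{14}} = - \frac{14}{8073}$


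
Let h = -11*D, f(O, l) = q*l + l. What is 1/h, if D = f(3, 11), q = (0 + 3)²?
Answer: -1/1210 ≈ -0.00082645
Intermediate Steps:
q = 9 (q = 3² = 9)
f(O, l) = 10*l (f(O, l) = 9*l + l = 10*l)
D = 110 (D = 10*11 = 110)
h = -1210 (h = -11*110 = -1210)
1/h = 1/(-1210) = -1/1210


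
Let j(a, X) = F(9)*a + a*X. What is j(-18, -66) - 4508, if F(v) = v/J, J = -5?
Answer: -16438/5 ≈ -3287.6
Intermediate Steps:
F(v) = -v/5 (F(v) = v/(-5) = v*(-⅕) = -v/5)
j(a, X) = -9*a/5 + X*a (j(a, X) = (-⅕*9)*a + a*X = -9*a/5 + X*a)
j(-18, -66) - 4508 = (⅕)*(-18)*(-9 + 5*(-66)) - 4508 = (⅕)*(-18)*(-9 - 330) - 4508 = (⅕)*(-18)*(-339) - 4508 = 6102/5 - 4508 = -16438/5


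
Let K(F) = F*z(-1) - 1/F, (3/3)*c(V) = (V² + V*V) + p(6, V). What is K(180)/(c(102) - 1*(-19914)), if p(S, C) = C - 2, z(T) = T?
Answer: -32401/7347960 ≈ -0.0044095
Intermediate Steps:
p(S, C) = -2 + C
c(V) = -2 + V + 2*V² (c(V) = (V² + V*V) + (-2 + V) = (V² + V²) + (-2 + V) = 2*V² + (-2 + V) = -2 + V + 2*V²)
K(F) = -F - 1/F (K(F) = F*(-1) - 1/F = -F - 1/F)
K(180)/(c(102) - 1*(-19914)) = (-1*180 - 1/180)/((-2 + 102 + 2*102²) - 1*(-19914)) = (-180 - 1*1/180)/((-2 + 102 + 2*10404) + 19914) = (-180 - 1/180)/((-2 + 102 + 20808) + 19914) = -32401/(180*(20908 + 19914)) = -32401/180/40822 = -32401/180*1/40822 = -32401/7347960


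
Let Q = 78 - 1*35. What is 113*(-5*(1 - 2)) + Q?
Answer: 608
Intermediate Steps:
Q = 43 (Q = 78 - 35 = 43)
113*(-5*(1 - 2)) + Q = 113*(-5*(1 - 2)) + 43 = 113*(-5*(-1)) + 43 = 113*5 + 43 = 565 + 43 = 608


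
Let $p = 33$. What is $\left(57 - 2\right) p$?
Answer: $1815$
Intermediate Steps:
$\left(57 - 2\right) p = \left(57 - 2\right) 33 = 55 \cdot 33 = 1815$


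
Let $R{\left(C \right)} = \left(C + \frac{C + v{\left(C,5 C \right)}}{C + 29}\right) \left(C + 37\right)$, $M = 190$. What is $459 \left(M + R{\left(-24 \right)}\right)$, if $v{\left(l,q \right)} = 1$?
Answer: $- \frac{417231}{5} \approx -83446.0$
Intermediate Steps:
$R{\left(C \right)} = \left(37 + C\right) \left(C + \frac{1 + C}{29 + C}\right)$ ($R{\left(C \right)} = \left(C + \frac{C + 1}{C + 29}\right) \left(C + 37\right) = \left(C + \frac{1 + C}{29 + C}\right) \left(37 + C\right) = \left(37 + C\right) \left(C + \frac{1 + C}{29 + C}\right)$)
$459 \left(M + R{\left(-24 \right)}\right) = 459 \left(190 + \frac{37 + \left(-24\right)^{3} + 67 \left(-24\right)^{2} + 1111 \left(-24\right)}{29 - 24}\right) = 459 \left(190 + \frac{37 - 13824 + 67 \cdot 576 - 26664}{5}\right) = 459 \left(190 + \frac{37 - 13824 + 38592 - 26664}{5}\right) = 459 \left(190 + \frac{1}{5} \left(-1859\right)\right) = 459 \left(190 - \frac{1859}{5}\right) = 459 \left(- \frac{909}{5}\right) = - \frac{417231}{5}$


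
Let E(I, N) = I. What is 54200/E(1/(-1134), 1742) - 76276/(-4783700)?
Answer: -73504899070931/1195925 ≈ -6.1463e+7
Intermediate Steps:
54200/E(1/(-1134), 1742) - 76276/(-4783700) = 54200/(1/(-1134)) - 76276/(-4783700) = 54200/(-1/1134) - 76276*(-1/4783700) = 54200*(-1134) + 19069/1195925 = -61462800 + 19069/1195925 = -73504899070931/1195925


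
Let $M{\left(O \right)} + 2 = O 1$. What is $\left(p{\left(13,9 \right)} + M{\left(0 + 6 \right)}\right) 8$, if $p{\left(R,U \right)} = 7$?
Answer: $88$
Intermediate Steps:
$M{\left(O \right)} = -2 + O$ ($M{\left(O \right)} = -2 + O 1 = -2 + O$)
$\left(p{\left(13,9 \right)} + M{\left(0 + 6 \right)}\right) 8 = \left(7 + \left(-2 + \left(0 + 6\right)\right)\right) 8 = \left(7 + \left(-2 + 6\right)\right) 8 = \left(7 + 4\right) 8 = 11 \cdot 8 = 88$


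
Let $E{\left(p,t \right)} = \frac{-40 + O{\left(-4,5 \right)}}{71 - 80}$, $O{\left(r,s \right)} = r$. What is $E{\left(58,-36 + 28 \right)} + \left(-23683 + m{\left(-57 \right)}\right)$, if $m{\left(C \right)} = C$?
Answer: $- \frac{213616}{9} \approx -23735.0$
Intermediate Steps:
$E{\left(p,t \right)} = \frac{44}{9}$ ($E{\left(p,t \right)} = \frac{-40 - 4}{71 - 80} = - \frac{44}{-9} = \left(-44\right) \left(- \frac{1}{9}\right) = \frac{44}{9}$)
$E{\left(58,-36 + 28 \right)} + \left(-23683 + m{\left(-57 \right)}\right) = \frac{44}{9} - 23740 = - \frac{213616}{9}$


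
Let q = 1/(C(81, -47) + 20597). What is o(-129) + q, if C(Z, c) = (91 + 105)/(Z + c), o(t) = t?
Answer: -45181846/350247 ≈ -129.00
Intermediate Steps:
C(Z, c) = 196/(Z + c)
q = 17/350247 (q = 1/(196/(81 - 47) + 20597) = 1/(196/34 + 20597) = 1/(196*(1/34) + 20597) = 1/(98/17 + 20597) = 1/(350247/17) = 17/350247 ≈ 4.8537e-5)
o(-129) + q = -129 + 17/350247 = -45181846/350247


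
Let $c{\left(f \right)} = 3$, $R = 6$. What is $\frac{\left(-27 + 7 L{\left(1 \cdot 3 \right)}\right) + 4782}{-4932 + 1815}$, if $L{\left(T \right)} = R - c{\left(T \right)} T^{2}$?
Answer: $- \frac{1536}{1039} \approx -1.4783$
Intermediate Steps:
$L{\left(T \right)} = 6 - 3 T^{2}$
$\frac{\left(-27 + 7 L{\left(1 \cdot 3 \right)}\right) + 4782}{-4932 + 1815} = \frac{\left(-27 + 7 \left(6 - 3 \left(1 \cdot 3\right)^{2}\right)\right) + 4782}{-4932 + 1815} = \frac{\left(-27 + 7 \left(6 - 3 \cdot 3^{2}\right)\right) + 4782}{-3117} = \left(\left(-27 + 7 \left(6 - 27\right)\right) + 4782\right) \left(- \frac{1}{3117}\right) = \left(\left(-27 + 7 \left(-21\right)\right) + 4782\right) \left(- \frac{1}{3117}\right) = \left(\left(-27 - 147\right) + 4782\right) \left(- \frac{1}{3117}\right) = \left(-174 + 4782\right) \left(- \frac{1}{3117}\right) = 4608 \left(- \frac{1}{3117}\right) = - \frac{1536}{1039}$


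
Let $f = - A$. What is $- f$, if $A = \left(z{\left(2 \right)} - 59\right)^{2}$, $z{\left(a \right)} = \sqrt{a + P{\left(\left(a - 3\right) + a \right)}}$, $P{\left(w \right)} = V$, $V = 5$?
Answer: $\left(59 - \sqrt{7}\right)^{2} \approx 3175.8$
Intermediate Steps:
$P{\left(w \right)} = 5$
$z{\left(a \right)} = \sqrt{5 + a}$ ($z{\left(a \right)} = \sqrt{a + 5} = \sqrt{5 + a}$)
$A = \left(-59 + \sqrt{7}\right)^{2}$ ($A = \left(\sqrt{5 + 2} - 59\right)^{2} = \left(\sqrt{7} - 59\right)^{2} = \left(-59 + \sqrt{7}\right)^{2} \approx 3175.8$)
$f = - \left(59 - \sqrt{7}\right)^{2} \approx -3175.8$
$- f = - (-3488 + 118 \sqrt{7}) = 3488 - 118 \sqrt{7}$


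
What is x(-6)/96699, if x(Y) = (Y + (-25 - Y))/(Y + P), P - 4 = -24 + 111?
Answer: -5/1643883 ≈ -3.0416e-6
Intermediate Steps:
P = 91 (P = 4 + (-24 + 111) = 4 + 87 = 91)
x(Y) = -25/(91 + Y) (x(Y) = (Y + (-25 - Y))/(Y + 91) = -25/(91 + Y))
x(-6)/96699 = -25/(91 - 6)/96699 = -25/85*(1/96699) = -25*1/85*(1/96699) = -5/17*1/96699 = -5/1643883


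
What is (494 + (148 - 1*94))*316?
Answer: 173168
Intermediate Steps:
(494 + (148 - 1*94))*316 = (494 + (148 - 94))*316 = (494 + 54)*316 = 548*316 = 173168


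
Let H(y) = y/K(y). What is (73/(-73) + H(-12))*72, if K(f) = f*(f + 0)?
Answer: -78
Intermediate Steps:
K(f) = f² (K(f) = f*f = f²)
H(y) = 1/y (H(y) = y/(y²) = y/y² = 1/y)
(73/(-73) + H(-12))*72 = (73/(-73) + 1/(-12))*72 = (73*(-1/73) - 1/12)*72 = (-1 - 1/12)*72 = -13/12*72 = -78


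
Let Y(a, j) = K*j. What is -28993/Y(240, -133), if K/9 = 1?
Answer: 28993/1197 ≈ 24.221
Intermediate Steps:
K = 9 (K = 9*1 = 9)
Y(a, j) = 9*j
-28993/Y(240, -133) = -28993/(9*(-133)) = -28993/(-1197) = -28993*(-1/1197) = 28993/1197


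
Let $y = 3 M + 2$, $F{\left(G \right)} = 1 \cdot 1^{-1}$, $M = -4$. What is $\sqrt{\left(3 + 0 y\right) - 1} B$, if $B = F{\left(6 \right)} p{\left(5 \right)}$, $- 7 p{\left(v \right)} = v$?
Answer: $- \frac{5 \sqrt{2}}{7} \approx -1.0102$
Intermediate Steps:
$F{\left(G \right)} = 1$ ($F{\left(G \right)} = 1 \cdot 1 = 1$)
$y = -10$ ($y = 3 \left(-4\right) + 2 = -12 + 2 = -10$)
$p{\left(v \right)} = - \frac{v}{7}$
$B = - \frac{5}{7}$ ($B = 1 \left(\left(- \frac{1}{7}\right) 5\right) = 1 \left(- \frac{5}{7}\right) = - \frac{5}{7} \approx -0.71429$)
$\sqrt{\left(3 + 0 y\right) - 1} B = \sqrt{\left(3 + 0 \left(-10\right)\right) - 1} \left(- \frac{5}{7}\right) = \sqrt{\left(3 + 0\right) - 1} \left(- \frac{5}{7}\right) = \sqrt{3 - 1} \left(- \frac{5}{7}\right) = \sqrt{2} \left(- \frac{5}{7}\right) = - \frac{5 \sqrt{2}}{7}$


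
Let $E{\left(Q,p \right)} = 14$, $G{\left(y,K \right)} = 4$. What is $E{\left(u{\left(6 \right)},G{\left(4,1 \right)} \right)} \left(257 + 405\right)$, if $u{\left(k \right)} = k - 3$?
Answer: $9268$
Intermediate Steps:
$u{\left(k \right)} = -3 + k$
$E{\left(u{\left(6 \right)},G{\left(4,1 \right)} \right)} \left(257 + 405\right) = 14 \left(257 + 405\right) = 14 \cdot 662 = 9268$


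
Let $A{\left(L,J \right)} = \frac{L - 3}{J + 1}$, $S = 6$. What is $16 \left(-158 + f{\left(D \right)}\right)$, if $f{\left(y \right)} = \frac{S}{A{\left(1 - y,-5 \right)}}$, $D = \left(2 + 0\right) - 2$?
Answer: $-2336$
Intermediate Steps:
$A{\left(L,J \right)} = \frac{-3 + L}{1 + J}$
$D = 0$ ($D = 2 - 2 = 0$)
$f{\left(y \right)} = \frac{6}{\frac{1}{2} + \frac{y}{4}}$ ($f{\left(y \right)} = \frac{6}{\frac{1}{1 - 5} \left(-3 - \left(-1 + y\right)\right)} = \frac{6}{\frac{1}{-4} \left(-2 - y\right)} = \frac{6}{\left(- \frac{1}{4}\right) \left(-2 - y\right)} = \frac{6}{\frac{1}{2} + \frac{y}{4}}$)
$16 \left(-158 + f{\left(D \right)}\right) = 16 \left(-158 + \frac{24}{2 + 0}\right) = 16 \left(-158 + \frac{24}{2}\right) = 16 \left(-158 + 24 \cdot \frac{1}{2}\right) = 16 \left(-158 + 12\right) = 16 \left(-146\right) = -2336$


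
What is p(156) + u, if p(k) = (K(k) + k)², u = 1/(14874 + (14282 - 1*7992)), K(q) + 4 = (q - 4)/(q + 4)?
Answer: 49510432071/2116400 ≈ 23394.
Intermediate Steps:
K(q) = -4 + (-4 + q)/(4 + q) (K(q) = -4 + (q - 4)/(q + 4) = -4 + (-4 + q)/(4 + q))
u = 1/21164 (u = 1/(14874 + (14282 - 7992)) = 1/(14874 + 6290) = 1/21164 ≈ 4.7250e-5)
p(k) = (k + (-20 - 3*k)/(4 + k))² (p(k) = ((-20 - 3*k)/(4 + k) + k)² = (k + (-20 - 3*k)/(4 + k))²)
p(156) + u = (-20 + 156 + 156²)²/(4 + 156)² + 1/21164 = (-20 + 156 + 24336)²/160² + 1/21164 = (1/25600)*24472² + 1/21164 = (1/25600)*598878784 + 1/21164 = 9357481/400 + 1/21164 = 49510432071/2116400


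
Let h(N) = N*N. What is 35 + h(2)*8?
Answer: 67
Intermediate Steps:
h(N) = N²
35 + h(2)*8 = 35 + 2²*8 = 35 + 4*8 = 35 + 32 = 67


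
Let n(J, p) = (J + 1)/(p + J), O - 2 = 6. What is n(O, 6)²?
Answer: 81/196 ≈ 0.41327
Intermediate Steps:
O = 8 (O = 2 + 6 = 8)
n(J, p) = (1 + J)/(J + p)
n(O, 6)² = ((1 + 8)/(8 + 6))² = (9/14)² = 81/196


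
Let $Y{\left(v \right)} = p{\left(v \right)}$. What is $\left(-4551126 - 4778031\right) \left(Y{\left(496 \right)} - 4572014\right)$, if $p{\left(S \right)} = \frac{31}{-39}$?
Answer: $\frac{554489569759863}{13} \approx 4.2653 \cdot 10^{13}$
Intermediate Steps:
$p{\left(S \right)} = - \frac{31}{39}$ ($p{\left(S \right)} = 31 \left(- \frac{1}{39}\right) = - \frac{31}{39}$)
$Y{\left(v \right)} = - \frac{31}{39}$
$\left(-4551126 - 4778031\right) \left(Y{\left(496 \right)} - 4572014\right) = \left(-4551126 - 4778031\right) \left(- \frac{31}{39} - 4572014\right) = \left(-9329157\right) \left(- \frac{178308577}{39}\right) = \frac{554489569759863}{13}$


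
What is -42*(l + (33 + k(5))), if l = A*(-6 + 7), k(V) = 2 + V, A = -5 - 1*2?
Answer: -1386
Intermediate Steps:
A = -7 (A = -5 - 2 = -7)
l = -7 (l = -7*(-6 + 7) = -7*1 = -7)
-42*(l + (33 + k(5))) = -42*(-7 + (33 + (2 + 5))) = -42*(-7 + (33 + 7)) = -42*(-7 + 40) = -42*33 = -1386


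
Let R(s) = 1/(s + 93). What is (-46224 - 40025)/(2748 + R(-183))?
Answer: -7762410/247319 ≈ -31.386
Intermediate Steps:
R(s) = 1/(93 + s)
(-46224 - 40025)/(2748 + R(-183)) = (-46224 - 40025)/(2748 + 1/(93 - 183)) = -86249/(2748 + 1/(-90)) = -86249/(2748 - 1/90) = -86249/247319/90 = -86249*90/247319 = -7762410/247319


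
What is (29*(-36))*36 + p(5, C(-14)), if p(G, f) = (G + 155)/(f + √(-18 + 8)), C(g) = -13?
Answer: -6729616/179 - 160*I*√10/179 ≈ -37596.0 - 2.8266*I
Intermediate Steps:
p(G, f) = (155 + G)/(f + I*√10) (p(G, f) = (155 + G)/(f + √(-10)) = (155 + G)/(f + I*√10))
(29*(-36))*36 + p(5, C(-14)) = (29*(-36))*36 + (155 + 5)/(-13 + I*√10) = -1044*36 + 160/(-13 + I*√10) = -37584 + 160/(-13 + I*√10)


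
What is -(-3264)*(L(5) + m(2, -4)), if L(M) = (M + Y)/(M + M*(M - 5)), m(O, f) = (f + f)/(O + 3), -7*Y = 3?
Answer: -78336/35 ≈ -2238.2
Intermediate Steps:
Y = -3/7 (Y = -1/7*3 = -3/7 ≈ -0.42857)
m(O, f) = 2*f/(3 + O) (m(O, f) = (2*f)/(3 + O) = 2*f/(3 + O))
L(M) = (-3/7 + M)/(M + M*(-5 + M)) (L(M) = (M - 3/7)/(M + M*(M - 5)) = (-3/7 + M)/(M + M*(-5 + M)))
-(-3264)*(L(5) + m(2, -4)) = -(-3264)*((-3/7 + 5)/(5*(-4 + 5)) + 2*(-4)/(3 + 2)) = -(-3264)*((1/5)*(32/7)/1 + 2*(-4)/5) = -(-3264)*((1/5)*1*(32/7) + 2*(-4)*(1/5)) = -(-3264)*(32/35 - 8/5) = -(-3264)*(-24)/35 = -544*144/35 = -78336/35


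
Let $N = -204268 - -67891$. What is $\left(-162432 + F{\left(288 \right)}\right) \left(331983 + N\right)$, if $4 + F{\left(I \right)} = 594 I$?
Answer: $1689253416$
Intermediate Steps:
$F{\left(I \right)} = -4 + 594 I$
$N = -136377$ ($N = -204268 + 67891 = -136377$)
$\left(-162432 + F{\left(288 \right)}\right) \left(331983 + N\right) = \left(-162432 + \left(-4 + 594 \cdot 288\right)\right) \left(331983 - 136377\right) = \left(-162432 + \left(-4 + 171072\right)\right) 195606 = \left(-162432 + 171068\right) 195606 = 8636 \cdot 195606 = 1689253416$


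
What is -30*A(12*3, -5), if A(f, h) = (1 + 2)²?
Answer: -270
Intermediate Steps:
A(f, h) = 9 (A(f, h) = 3² = 9)
-30*A(12*3, -5) = -30*9 = -270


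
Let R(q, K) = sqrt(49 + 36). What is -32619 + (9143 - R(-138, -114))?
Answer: -23476 - sqrt(85) ≈ -23485.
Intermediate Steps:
R(q, K) = sqrt(85)
-32619 + (9143 - R(-138, -114)) = -32619 + (9143 - sqrt(85)) = -23476 - sqrt(85)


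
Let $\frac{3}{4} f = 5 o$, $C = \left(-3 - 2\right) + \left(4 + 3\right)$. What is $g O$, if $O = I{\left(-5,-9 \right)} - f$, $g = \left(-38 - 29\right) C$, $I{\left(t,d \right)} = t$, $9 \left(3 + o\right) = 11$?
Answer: $- \frac{24790}{27} \approx -918.15$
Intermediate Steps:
$o = - \frac{16}{9}$ ($o = -3 + \frac{1}{9} \cdot 11 = -3 + \frac{11}{9} = - \frac{16}{9} \approx -1.7778$)
$C = 2$ ($C = -5 + 7 = 2$)
$f = - \frac{320}{27}$ ($f = \frac{4 \cdot 5 \left(- \frac{16}{9}\right)}{3} = \frac{4}{3} \left(- \frac{80}{9}\right) = - \frac{320}{27} \approx -11.852$)
$g = -134$ ($g = \left(-38 - 29\right) 2 = \left(-67\right) 2 = -134$)
$O = \frac{185}{27}$ ($O = -5 - - \frac{320}{27} = -5 + \frac{320}{27} = \frac{185}{27} \approx 6.8519$)
$g O = \left(-134\right) \frac{185}{27} = - \frac{24790}{27}$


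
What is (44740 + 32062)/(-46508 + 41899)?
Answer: -6982/419 ≈ -16.663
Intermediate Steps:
(44740 + 32062)/(-46508 + 41899) = 76802/(-4609) = 76802*(-1/4609) = -6982/419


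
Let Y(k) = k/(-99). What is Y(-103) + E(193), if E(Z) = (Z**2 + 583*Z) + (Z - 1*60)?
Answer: 14840302/99 ≈ 1.4990e+5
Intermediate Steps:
Y(k) = -k/99 (Y(k) = k*(-1/99) = -k/99)
E(Z) = -60 + Z**2 + 584*Z (E(Z) = (Z**2 + 583*Z) + (Z - 60) = (Z**2 + 583*Z) + (-60 + Z) = -60 + Z**2 + 584*Z)
Y(-103) + E(193) = -1/99*(-103) + (-60 + 193**2 + 584*193) = 103/99 + (-60 + 37249 + 112712) = 103/99 + 149901 = 14840302/99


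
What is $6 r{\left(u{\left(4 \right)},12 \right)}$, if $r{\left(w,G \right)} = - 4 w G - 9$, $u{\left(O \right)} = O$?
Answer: $-1206$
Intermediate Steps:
$r{\left(w,G \right)} = -9 - 4 G w$ ($r{\left(w,G \right)} = - 4 G w - 9 = -9 - 4 G w$)
$6 r{\left(u{\left(4 \right)},12 \right)} = 6 \left(-9 - 48 \cdot 4\right) = 6 \left(-9 - 192\right) = 6 \left(-201\right) = -1206$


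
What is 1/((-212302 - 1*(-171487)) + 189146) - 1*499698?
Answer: -74120704037/148331 ≈ -4.9970e+5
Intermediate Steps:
1/((-212302 - 1*(-171487)) + 189146) - 1*499698 = 1/((-212302 + 171487) + 189146) - 499698 = 1/(-40815 + 189146) - 499698 = 1/148331 - 499698 = -74120704037/148331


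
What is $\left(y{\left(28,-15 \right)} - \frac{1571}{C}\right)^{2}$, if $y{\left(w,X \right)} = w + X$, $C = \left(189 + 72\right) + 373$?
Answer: $\frac{44502241}{401956} \approx 110.71$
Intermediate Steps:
$C = 634$ ($C = 261 + 373 = 634$)
$y{\left(w,X \right)} = X + w$
$\left(y{\left(28,-15 \right)} - \frac{1571}{C}\right)^{2} = \left(\left(-15 + 28\right) - \frac{1571}{634}\right)^{2} = \left(13 - \frac{1571}{634}\right)^{2} = \left(\frac{6671}{634}\right)^{2} = \frac{44502241}{401956}$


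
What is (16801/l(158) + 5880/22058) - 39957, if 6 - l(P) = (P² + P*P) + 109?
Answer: -22047987115432/551791899 ≈ -39957.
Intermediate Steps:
l(P) = -103 - 2*P² (l(P) = 6 - ((P² + P*P) + 109) = 6 - ((P² + P²) + 109) = 6 - (2*P² + 109) = 6 - (109 + 2*P²) = 6 + (-109 - 2*P²) = -103 - 2*P²)
(16801/l(158) + 5880/22058) - 39957 = (16801/(-103 - 2*158²) + 5880/22058) - 39957 = (16801/(-103 - 2*24964) + 5880*(1/22058)) - 39957 = (16801/(-103 - 49928) + 2940/11029) - 39957 = (16801/(-50031) + 2940/11029) - 39957 = (16801*(-1/50031) + 2940/11029) - 39957 = (-16801/50031 + 2940/11029) - 39957 = -38207089/551791899 - 39957 = -22047987115432/551791899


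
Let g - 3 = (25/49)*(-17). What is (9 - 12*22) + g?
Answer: -12773/49 ≈ -260.67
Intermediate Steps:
g = -278/49 (g = 3 + (25/49)*(-17) = 3 - 425/49 = -278/49 ≈ -5.6735)
(9 - 12*22) + g = (9 - 12*22) - 278/49 = (9 - 264) - 278/49 = -255 - 278/49 = -12773/49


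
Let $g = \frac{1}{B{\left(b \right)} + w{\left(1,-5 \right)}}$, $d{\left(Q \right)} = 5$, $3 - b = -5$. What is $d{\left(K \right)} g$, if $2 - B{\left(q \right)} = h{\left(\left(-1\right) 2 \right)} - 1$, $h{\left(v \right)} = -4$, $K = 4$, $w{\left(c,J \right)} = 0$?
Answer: $\frac{5}{7} \approx 0.71429$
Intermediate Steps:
$b = 8$ ($b = 3 - -5 = 3 + 5 = 8$)
$B{\left(q \right)} = 7$ ($B{\left(q \right)} = 2 - \left(-4 - 1\right) = 2 - -5 = 2 + 5 = 7$)
$g = \frac{1}{7}$ ($g = \frac{1}{7 + 0} = \frac{1}{7} \approx 0.14286$)
$d{\left(K \right)} g = 5 \cdot \frac{1}{7} = \frac{5}{7}$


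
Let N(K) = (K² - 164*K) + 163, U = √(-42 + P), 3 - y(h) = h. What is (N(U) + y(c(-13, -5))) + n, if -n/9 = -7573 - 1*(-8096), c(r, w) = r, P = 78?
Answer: -5476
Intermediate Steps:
y(h) = 3 - h
U = 6 (U = √(-42 + 78) = √36 = 6)
N(K) = 163 + K² - 164*K
n = -4707 (n = -9*(-7573 - 1*(-8096)) = -9*(-7573 + 8096) = -9*523 = -4707)
(N(U) + y(c(-13, -5))) + n = ((163 + 6² - 164*6) + (3 - 1*(-13))) - 4707 = ((163 + 36 - 984) + (3 + 13)) - 4707 = (-785 + 16) - 4707 = -769 - 4707 = -5476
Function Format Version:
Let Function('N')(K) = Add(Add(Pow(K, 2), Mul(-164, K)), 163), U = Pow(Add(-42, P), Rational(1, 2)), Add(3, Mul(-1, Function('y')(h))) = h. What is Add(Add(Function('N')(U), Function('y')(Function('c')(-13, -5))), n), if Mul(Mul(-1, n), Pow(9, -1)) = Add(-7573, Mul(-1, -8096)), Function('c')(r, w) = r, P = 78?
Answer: -5476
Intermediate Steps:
Function('y')(h) = Add(3, Mul(-1, h))
U = 6 (U = Pow(Add(-42, 78), Rational(1, 2)) = Pow(36, Rational(1, 2)) = 6)
Function('N')(K) = Add(163, Pow(K, 2), Mul(-164, K))
n = -4707 (n = Mul(-9, Add(-7573, Mul(-1, -8096))) = Mul(-9, Add(-7573, 8096)) = Mul(-9, 523) = -4707)
Add(Add(Function('N')(U), Function('y')(Function('c')(-13, -5))), n) = Add(Add(Add(163, Pow(6, 2), Mul(-164, 6)), Add(3, Mul(-1, -13))), -4707) = Add(Add(Add(163, 36, -984), Add(3, 13)), -4707) = Add(Add(-785, 16), -4707) = Add(-769, -4707) = -5476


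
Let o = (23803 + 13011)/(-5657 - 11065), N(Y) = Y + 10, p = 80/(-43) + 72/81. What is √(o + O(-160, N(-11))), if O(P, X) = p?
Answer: I*√45571737335/119841 ≈ 1.7813*I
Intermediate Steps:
p = -376/387 (p = 80*(-1/43) + 72*(1/81) = -80/43 + 8/9 = -376/387 ≈ -0.97158)
N(Y) = 10 + Y
O(P, X) = -376/387
o = -18407/8361 (o = 36814/(-16722) = 36814*(-1/16722) = -18407/8361 ≈ -2.2015)
√(o + O(-160, N(-11))) = √(-18407/8361 - 376/387) = √(-1140805/359523) = I*√45571737335/119841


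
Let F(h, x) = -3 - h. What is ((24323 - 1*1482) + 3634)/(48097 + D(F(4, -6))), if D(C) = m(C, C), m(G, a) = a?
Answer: 1765/3206 ≈ 0.55053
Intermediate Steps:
D(C) = C
((24323 - 1*1482) + 3634)/(48097 + D(F(4, -6))) = ((24323 - 1*1482) + 3634)/(48097 + (-3 - 1*4)) = ((24323 - 1482) + 3634)/(48097 + (-3 - 4)) = (22841 + 3634)/(48097 - 7) = 26475/48090 = 26475*(1/48090) = 1765/3206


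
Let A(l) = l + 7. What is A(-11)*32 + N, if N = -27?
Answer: -155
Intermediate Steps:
A(l) = 7 + l
A(-11)*32 + N = (7 - 11)*32 - 27 = -4*32 - 27 = -128 - 27 = -155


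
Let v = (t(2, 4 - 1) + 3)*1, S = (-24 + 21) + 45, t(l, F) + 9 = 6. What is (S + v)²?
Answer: 1764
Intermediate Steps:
t(l, F) = -3 (t(l, F) = -9 + 6 = -3)
S = 42 (S = -3 + 45 = 42)
v = 0 (v = (-3 + 3)*1 = 0*1 = 0)
(S + v)² = (42 + 0)² = 42² = 1764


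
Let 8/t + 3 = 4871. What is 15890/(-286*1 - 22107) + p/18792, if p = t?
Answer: -25957292441/36580347468 ≈ -0.70960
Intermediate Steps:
t = 2/1217 (t = 8/(-3 + 4871) = 8/4868 = 8*(1/4868) = 2/1217 ≈ 0.0016434)
p = 2/1217 ≈ 0.0016434
15890/(-286*1 - 22107) + p/18792 = 15890/(-286*1 - 22107) + (2/1217)/18792 = 15890/(-286 - 22107) + (2/1217)*(1/18792) = 15890/(-22393) + 1/11434932 = 15890*(-1/22393) + 1/11434932 = -2270/3199 + 1/11434932 = -25957292441/36580347468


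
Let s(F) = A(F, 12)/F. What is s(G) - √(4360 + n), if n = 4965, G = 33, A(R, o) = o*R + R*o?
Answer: 24 - 5*√373 ≈ -72.566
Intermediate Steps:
A(R, o) = 2*R*o (A(R, o) = R*o + R*o = 2*R*o)
s(F) = 24 (s(F) = (2*F*12)/F = (24*F)/F = 24)
s(G) - √(4360 + n) = 24 - √(4360 + 4965) = 24 - √9325 = 24 - 5*√373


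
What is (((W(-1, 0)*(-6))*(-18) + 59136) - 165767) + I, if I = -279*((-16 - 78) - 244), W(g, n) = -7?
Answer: -13085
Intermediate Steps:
I = 94302 (I = -279*(-94 - 244) = -279*(-338) = 94302)
(((W(-1, 0)*(-6))*(-18) + 59136) - 165767) + I = ((-7*(-6)*(-18) + 59136) - 165767) + 94302 = ((42*(-18) + 59136) - 165767) + 94302 = ((-756 + 59136) - 165767) + 94302 = (58380 - 165767) + 94302 = -107387 + 94302 = -13085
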